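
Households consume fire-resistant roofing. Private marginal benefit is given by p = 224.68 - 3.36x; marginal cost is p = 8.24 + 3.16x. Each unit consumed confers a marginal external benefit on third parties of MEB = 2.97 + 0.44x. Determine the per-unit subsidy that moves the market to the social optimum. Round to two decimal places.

Social marginal benefit = demand + MEB = 227.65 - 2.92x.
Set SMB = MC: 227.65 - 2.92x = 8.24 + 3.16x → x* = 36.0872.
The Pigouvian subsidy equals MEB at x*: 2.97 + 0.44×36.0872 = 18.8484.

subsidy = 18.85 per unit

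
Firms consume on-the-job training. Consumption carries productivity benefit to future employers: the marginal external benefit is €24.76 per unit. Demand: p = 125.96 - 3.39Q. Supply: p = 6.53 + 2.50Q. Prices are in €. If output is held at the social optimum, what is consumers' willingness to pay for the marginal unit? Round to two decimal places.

Social marginal benefit = demand + MEB = 150.72 - 3.39Q.
Set SMB = MC: 150.72 - 3.39Q = 6.53 + 2.50Q → Q* = 24.4805.
Consumer price on the demand curve at Q*: 125.96 − 3.39×24.4805 = 42.9711.

P = €42.97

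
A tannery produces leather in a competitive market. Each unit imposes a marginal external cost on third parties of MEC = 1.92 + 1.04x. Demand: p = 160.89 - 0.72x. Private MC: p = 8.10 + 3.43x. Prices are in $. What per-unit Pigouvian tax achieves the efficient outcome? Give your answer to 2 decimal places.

tax = $32.15 per unit

Social marginal cost = private MC + MEC = 10.02 + 4.47x.
Set SMC = demand: 10.02 + 4.47x = 160.89 - 0.72x → x* = 29.0694.
The Pigouvian tax equals MEC at x*: 1.92 + 1.04×29.0694 = 32.1522.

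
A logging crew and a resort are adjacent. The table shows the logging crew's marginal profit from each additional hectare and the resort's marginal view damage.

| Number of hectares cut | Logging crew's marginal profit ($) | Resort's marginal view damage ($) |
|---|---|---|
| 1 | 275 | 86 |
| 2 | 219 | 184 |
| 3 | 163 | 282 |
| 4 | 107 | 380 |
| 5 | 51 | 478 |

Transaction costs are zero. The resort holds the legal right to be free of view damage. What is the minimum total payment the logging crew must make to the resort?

$270

Efficient level: marginal profit ≥ marginal view damage through level 2, so k* = 2.
With the resort holding the right, the logging crew must at least compensate total damage at k*: 86 + 184 = 270.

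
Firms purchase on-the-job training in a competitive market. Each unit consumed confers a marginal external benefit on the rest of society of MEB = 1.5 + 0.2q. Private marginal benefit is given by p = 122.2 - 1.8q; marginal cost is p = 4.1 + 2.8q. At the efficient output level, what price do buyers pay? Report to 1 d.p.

P = 73.3

Social marginal benefit = demand + MEB = 123.7 - 1.6q.
Set SMB = MC: 123.7 - 1.6q = 4.1 + 2.8q → q* = 27.1818.
Consumer price on the demand curve at q*: 122.2 − 1.8×27.1818 = 73.2728.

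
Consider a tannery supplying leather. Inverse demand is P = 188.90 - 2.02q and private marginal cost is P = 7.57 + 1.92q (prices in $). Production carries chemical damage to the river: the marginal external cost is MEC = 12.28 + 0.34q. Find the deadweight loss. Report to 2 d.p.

DWL = $91.12

Market equilibrium (private): 7.57 + 1.92q = 188.90 - 2.02q → q_m = 46.0228.
Social marginal cost = private MC + MEC = 19.85 + 2.26q.
Set SMC = demand: 19.85 + 2.26q = 188.90 - 2.02q → q* = 39.4977.
Between q* and q_m the wedge SMC − demand runs linearly from 0 to MEC(q_m), so the loss is a triangle.
DWL = ½ × 6.5251 × 27.9278 = 91.1158.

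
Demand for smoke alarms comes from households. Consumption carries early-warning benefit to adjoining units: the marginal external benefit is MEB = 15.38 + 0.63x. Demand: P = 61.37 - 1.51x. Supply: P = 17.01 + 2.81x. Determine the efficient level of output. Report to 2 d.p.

Social marginal benefit = demand + MEB = 76.75 - 0.88x.
Set SMB = MC: 76.75 - 0.88x = 17.01 + 2.81x → x* = 16.1897.

x* = 16.19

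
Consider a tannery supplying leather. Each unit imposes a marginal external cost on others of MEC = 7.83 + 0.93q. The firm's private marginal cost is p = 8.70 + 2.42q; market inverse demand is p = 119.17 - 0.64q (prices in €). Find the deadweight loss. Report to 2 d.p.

DWL = €214.83

Market equilibrium (private): 8.70 + 2.42q = 119.17 - 0.64q → q_m = 36.1013.
Social marginal cost = private MC + MEC = 16.53 + 3.35q.
Set SMC = demand: 16.53 + 3.35q = 119.17 - 0.64q → q* = 25.7243.
Height of the DWL triangle at q_m is SMC(q_m) − demand(q_m) = MEC(q_m) = 41.4042.
DWL = ½ × 10.3770 × 41.4042 = 214.8257.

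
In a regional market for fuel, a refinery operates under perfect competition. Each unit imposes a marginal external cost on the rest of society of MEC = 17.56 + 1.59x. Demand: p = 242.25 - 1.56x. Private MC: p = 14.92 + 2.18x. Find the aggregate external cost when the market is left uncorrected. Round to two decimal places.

4004.58

Market equilibrium (private): 14.92 + 2.18x = 242.25 - 1.56x → x_m = 60.7834.
Total external cost = ∫₀^{x_m} (17.56 + 1.59x) dx = 17.56×60.7834 + ½×1.59×60.7834² = 4004.5808.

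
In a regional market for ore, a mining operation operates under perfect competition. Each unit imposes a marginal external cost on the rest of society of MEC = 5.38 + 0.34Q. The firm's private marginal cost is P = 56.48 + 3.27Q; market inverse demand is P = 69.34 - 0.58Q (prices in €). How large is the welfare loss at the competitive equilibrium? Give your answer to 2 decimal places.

Market equilibrium (private): 56.48 + 3.27Q = 69.34 - 0.58Q → Q_m = 3.3403.
Social marginal cost = private MC + MEC = 61.86 + 3.61Q.
Set SMC = demand: 61.86 + 3.61Q = 69.34 - 0.58Q → Q* = 1.7852.
Height of the DWL triangle at Q_m is SMC(Q_m) − demand(Q_m) = MEC(Q_m) = 6.5157.
DWL = ½ × 1.5551 × 6.5157 = 5.0663.

DWL = €5.07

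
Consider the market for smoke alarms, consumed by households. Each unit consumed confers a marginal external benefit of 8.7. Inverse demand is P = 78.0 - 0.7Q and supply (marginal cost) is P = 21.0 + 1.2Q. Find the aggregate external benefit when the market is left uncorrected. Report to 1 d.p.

261.0

Market equilibrium (private): 21.0 + 1.2Q = 78.0 - 0.7Q → Q_m = 30.0000.
Total external benefit = MEB × Q_m = 8.7 × 30.0000 = 261.0000.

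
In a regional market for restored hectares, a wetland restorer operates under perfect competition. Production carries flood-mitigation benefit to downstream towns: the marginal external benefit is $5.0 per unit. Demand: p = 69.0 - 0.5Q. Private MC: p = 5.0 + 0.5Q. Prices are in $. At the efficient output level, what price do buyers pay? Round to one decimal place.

P = $34.5

Social marginal cost = private MC − MEB = 0.0 + 0.5Q.
Set SMC = demand: 0.0 + 0.5Q = 69.0 - 0.5Q → Q* = 69.0000.
Consumer price on the demand curve at Q*: 69.0 − 0.5×69.0000 = 34.5000.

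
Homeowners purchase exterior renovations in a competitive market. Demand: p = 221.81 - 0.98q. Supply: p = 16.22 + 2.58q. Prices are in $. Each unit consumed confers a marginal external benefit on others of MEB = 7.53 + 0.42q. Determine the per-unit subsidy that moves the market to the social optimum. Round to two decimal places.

Social marginal benefit = demand + MEB = 229.34 - 0.56q.
Set SMB = MC: 229.34 - 0.56q = 16.22 + 2.58q → q* = 67.8726.
The Pigouvian subsidy equals MEB at q*: 7.53 + 0.42×67.8726 = 36.0365.

subsidy = $36.04 per unit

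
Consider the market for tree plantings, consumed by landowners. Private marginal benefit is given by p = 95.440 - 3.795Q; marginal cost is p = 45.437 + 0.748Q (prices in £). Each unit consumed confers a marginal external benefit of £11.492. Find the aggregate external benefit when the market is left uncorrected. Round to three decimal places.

Market equilibrium (private): 45.437 + 0.748Q = 95.440 - 3.795Q → Q_m = 11.0066.
Total external benefit = MEB × Q_m = 11.492 × 11.0066 = 126.4878.

£126.488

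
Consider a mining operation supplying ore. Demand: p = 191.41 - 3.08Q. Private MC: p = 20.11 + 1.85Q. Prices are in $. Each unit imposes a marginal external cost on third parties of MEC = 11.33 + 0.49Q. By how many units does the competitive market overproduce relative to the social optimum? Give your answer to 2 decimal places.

Market equilibrium (private): 20.11 + 1.85Q = 191.41 - 3.08Q → Q_m = 34.7465.
Social marginal cost = private MC + MEC = 31.44 + 2.34Q.
Set SMC = demand: 31.44 + 2.34Q = 191.41 - 3.08Q → Q* = 29.5148.
Gap = |34.7465 − 29.5148| = 5.2317.

5.23 units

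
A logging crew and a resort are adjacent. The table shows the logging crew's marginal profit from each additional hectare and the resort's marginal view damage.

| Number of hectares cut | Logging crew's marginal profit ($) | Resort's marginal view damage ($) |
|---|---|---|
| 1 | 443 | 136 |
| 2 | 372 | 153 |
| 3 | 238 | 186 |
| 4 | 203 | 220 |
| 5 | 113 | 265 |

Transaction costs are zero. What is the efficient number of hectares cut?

Bargaining reaches the level where marginal profit last exceeds marginal view damage.
That holds through level 3 (238 ≥ 186) but not at 4 (203 < 220).

3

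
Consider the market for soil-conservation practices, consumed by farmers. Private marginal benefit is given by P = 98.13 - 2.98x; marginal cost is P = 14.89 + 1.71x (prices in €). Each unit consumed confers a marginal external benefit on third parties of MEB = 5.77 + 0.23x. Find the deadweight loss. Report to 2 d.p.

Market equilibrium (private): 14.89 + 1.71x = 98.13 - 2.98x → x_m = 17.7484.
Social marginal benefit = demand + MEB = 103.90 - 2.75x.
Set SMB = MC: 103.90 - 2.75x = 14.89 + 1.71x → x* = 19.9574.
Between x* and x_m the wedge SMB − MC runs linearly from 0 to MEB(x_m), so the loss is a triangle.
DWL = ½ × 2.2090 × 9.8521 = 10.8816.

DWL = €10.88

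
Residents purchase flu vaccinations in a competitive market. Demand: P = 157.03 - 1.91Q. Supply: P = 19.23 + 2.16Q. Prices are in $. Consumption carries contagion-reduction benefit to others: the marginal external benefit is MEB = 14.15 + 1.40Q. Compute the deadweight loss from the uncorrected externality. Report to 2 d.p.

Market equilibrium (private): 19.23 + 2.16Q = 157.03 - 1.91Q → Q_m = 33.8575.
Social marginal benefit = demand + MEB = 171.18 - 0.51Q.
Set SMB = MC: 171.18 - 0.51Q = 19.23 + 2.16Q → Q* = 56.9101.
Between Q* and Q_m the wedge SMB − MC runs linearly from 0 to MEB(Q_m), so the loss is a triangle.
DWL = ½ × 23.0526 × 61.5505 = 709.4495.

DWL = $709.45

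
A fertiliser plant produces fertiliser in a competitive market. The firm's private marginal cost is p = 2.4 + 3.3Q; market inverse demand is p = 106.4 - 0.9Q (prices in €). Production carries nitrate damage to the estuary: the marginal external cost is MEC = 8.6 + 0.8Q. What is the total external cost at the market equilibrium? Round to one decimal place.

Market equilibrium (private): 2.4 + 3.3Q = 106.4 - 0.9Q → Q_m = 24.7619.
Total external cost = ∫₀^{Q_m} (8.6 + 0.8Q) dQ = 8.6×24.7619 + ½×0.8×24.7619² = 458.2130.

€458.2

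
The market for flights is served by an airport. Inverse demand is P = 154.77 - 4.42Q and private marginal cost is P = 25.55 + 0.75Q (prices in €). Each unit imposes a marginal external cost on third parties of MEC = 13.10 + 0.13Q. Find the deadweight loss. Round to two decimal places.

Market equilibrium (private): 25.55 + 0.75Q = 154.77 - 4.42Q → Q_m = 24.9942.
Social marginal cost = private MC + MEC = 38.65 + 0.88Q.
Set SMC = demand: 38.65 + 0.88Q = 154.77 - 4.42Q → Q* = 21.9094.
Between Q* and Q_m the wedge SMC − demand runs linearly from 0 to MEC(Q_m), so the loss is a triangle.
DWL = ½ × 3.0848 × 16.3492 = 25.2170.

DWL = €25.22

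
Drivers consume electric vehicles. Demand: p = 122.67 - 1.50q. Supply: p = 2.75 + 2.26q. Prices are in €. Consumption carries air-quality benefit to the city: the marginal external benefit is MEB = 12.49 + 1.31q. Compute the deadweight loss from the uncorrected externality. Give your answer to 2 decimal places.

Market equilibrium (private): 2.75 + 2.26q = 122.67 - 1.50q → q_m = 31.8936.
Social marginal benefit = demand + MEB = 135.16 - 0.19q.
Set SMB = MC: 135.16 - 0.19q = 2.75 + 2.26q → q* = 54.0449.
Between q* and q_m the wedge SMB − MC runs linearly from 0 to MEB(q_m), so the loss is a triangle.
DWL = ½ × 22.1513 × 54.2706 = 601.0822.

DWL = €601.08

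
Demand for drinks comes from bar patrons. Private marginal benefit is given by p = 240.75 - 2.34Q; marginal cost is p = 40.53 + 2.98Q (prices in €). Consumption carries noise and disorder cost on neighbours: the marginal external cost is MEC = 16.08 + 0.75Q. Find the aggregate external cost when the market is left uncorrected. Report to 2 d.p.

Market equilibrium (private): 40.53 + 2.98Q = 240.75 - 2.34Q → Q_m = 37.6353.
Total external cost = ∫₀^{Q_m} (16.08 + 0.75Q) dQ = 16.08×37.6353 + ½×0.75×37.6353² = 1136.3316.

€1136.33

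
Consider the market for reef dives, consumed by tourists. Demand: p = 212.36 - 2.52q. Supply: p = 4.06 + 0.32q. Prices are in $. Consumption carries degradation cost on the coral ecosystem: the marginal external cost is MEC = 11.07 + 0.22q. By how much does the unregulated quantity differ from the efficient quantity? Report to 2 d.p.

Market equilibrium (private): 4.06 + 0.32q = 212.36 - 2.52q → q_m = 73.3451.
Social marginal benefit = demand − MEC = 201.29 - 2.74q.
Set SMB = MC: 201.29 - 2.74q = 4.06 + 0.32q → q* = 64.4542.
Gap = |73.3451 − 64.4542| = 8.8909.

8.89 units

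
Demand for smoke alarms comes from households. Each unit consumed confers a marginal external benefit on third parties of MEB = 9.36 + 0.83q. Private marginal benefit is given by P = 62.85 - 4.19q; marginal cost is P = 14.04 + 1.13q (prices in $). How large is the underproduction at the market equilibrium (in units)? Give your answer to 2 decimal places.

3.78 units

Market equilibrium (private): 14.04 + 1.13q = 62.85 - 4.19q → q_m = 9.1748.
Social marginal benefit = demand + MEB = 72.21 - 3.36q.
Set SMB = MC: 72.21 - 3.36q = 14.04 + 1.13q → q* = 12.9555.
Gap = |9.1748 − 12.9555| = 3.7807.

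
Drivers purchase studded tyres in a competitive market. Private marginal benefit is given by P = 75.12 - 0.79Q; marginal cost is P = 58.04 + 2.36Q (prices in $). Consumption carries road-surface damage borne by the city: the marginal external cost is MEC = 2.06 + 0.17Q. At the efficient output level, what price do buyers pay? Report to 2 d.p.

Social marginal benefit = demand − MEC = 73.06 - 0.96Q.
Set SMB = MC: 73.06 - 0.96Q = 58.04 + 2.36Q → Q* = 4.5241.
Consumer price on the demand curve at Q*: 75.12 − 0.79×4.5241 = 71.5460.

P = $71.55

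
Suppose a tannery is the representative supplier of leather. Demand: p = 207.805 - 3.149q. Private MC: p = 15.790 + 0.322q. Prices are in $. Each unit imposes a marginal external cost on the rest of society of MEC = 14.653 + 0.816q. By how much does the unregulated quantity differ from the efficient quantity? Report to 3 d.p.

Market equilibrium (private): 15.790 + 0.322q = 207.805 - 3.149q → q_m = 55.3198.
Social marginal cost = private MC + MEC = 30.443 + 1.138q.
Set SMC = demand: 30.443 + 1.138q = 207.805 - 3.149q → q* = 41.3721.
Gap = |55.3198 − 41.3721| = 13.9477.

13.948 units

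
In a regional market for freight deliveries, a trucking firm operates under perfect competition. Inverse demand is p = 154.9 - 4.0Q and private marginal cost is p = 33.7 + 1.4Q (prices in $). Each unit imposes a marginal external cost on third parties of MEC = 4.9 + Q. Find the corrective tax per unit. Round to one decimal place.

tax = $23.1 per unit

Social marginal cost = private MC + MEC = 38.6 + 2.4Q.
Set SMC = demand: 38.6 + 2.4Q = 154.9 - 4.0Q → Q* = 18.1719.
The Pigouvian tax equals MEC at Q*: 4.9 + 1.0×18.1719 = 23.0719.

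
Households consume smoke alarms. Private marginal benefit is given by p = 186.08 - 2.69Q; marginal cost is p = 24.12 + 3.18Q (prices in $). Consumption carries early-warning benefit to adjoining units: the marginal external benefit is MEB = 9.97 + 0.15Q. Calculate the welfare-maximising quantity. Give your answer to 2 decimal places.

Social marginal benefit = demand + MEB = 196.05 - 2.54Q.
Set SMB = MC: 196.05 - 2.54Q = 24.12 + 3.18Q → Q* = 30.0577.

Q* = 30.06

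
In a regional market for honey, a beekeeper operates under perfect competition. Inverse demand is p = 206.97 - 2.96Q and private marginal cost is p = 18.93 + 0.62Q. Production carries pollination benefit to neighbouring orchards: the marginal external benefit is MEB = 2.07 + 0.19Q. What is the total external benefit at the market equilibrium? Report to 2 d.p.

370.82

Market equilibrium (private): 18.93 + 0.62Q = 206.97 - 2.96Q → Q_m = 52.5251.
Total external benefit = ∫₀^{Q_m} (2.07 + 0.19Q) dQ = 2.07×52.5251 + ½×0.19×52.5251² = 370.8211.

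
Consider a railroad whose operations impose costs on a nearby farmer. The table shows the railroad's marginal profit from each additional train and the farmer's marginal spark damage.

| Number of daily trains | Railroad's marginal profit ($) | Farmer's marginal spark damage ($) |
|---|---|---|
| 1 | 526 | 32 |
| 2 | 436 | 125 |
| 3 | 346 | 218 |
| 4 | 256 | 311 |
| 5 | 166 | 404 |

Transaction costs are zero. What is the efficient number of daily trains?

Bargaining reaches the level where marginal profit last exceeds marginal spark damage.
That holds through level 3 (346 ≥ 218) but not at 4 (256 < 311).

3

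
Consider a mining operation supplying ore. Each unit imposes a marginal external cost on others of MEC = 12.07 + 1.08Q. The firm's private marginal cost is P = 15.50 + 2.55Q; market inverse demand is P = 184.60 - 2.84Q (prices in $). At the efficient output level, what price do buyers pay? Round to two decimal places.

Social marginal cost = private MC + MEC = 27.57 + 3.63Q.
Set SMC = demand: 27.57 + 3.63Q = 184.60 - 2.84Q → Q* = 24.2705.
Consumer price on the demand curve at Q*: 184.60 − 2.84×24.2705 = 115.6718.

P = $115.67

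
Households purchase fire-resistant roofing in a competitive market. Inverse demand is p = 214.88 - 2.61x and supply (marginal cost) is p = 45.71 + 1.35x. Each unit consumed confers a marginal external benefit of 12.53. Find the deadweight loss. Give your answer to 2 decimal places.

Market equilibrium (private): 45.71 + 1.35x = 214.88 - 2.61x → x_m = 42.7197.
Social marginal benefit = demand + MEB = 227.41 - 2.61x.
Set SMB = MC: 227.41 - 2.61x = 45.71 + 1.35x → x* = 45.8838.
The loss is the area between SMB and MC from x* to x_m; with linear curves that's a triangle of height MEB(x_m).
DWL = ½ × 3.1641 × 12.5300 = 19.8231.

DWL = 19.82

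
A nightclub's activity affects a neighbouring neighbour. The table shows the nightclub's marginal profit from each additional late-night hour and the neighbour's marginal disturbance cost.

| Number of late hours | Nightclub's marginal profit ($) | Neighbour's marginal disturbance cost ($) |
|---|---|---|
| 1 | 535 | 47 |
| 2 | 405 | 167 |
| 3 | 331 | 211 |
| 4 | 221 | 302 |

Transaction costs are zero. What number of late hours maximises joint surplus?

3

Bargaining reaches the level where marginal profit last exceeds marginal disturbance cost.
That holds through level 3 (331 ≥ 211) but not at 4 (221 < 302).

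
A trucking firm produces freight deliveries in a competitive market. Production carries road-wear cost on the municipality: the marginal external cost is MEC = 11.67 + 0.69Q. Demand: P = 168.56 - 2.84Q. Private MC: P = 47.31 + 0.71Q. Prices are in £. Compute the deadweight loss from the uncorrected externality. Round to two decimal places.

DWL = £146.42

Market equilibrium (private): 47.31 + 0.71Q = 168.56 - 2.84Q → Q_m = 34.1549.
Social marginal cost = private MC + MEC = 58.98 + 1.40Q.
Set SMC = demand: 58.98 + 1.40Q = 168.56 - 2.84Q → Q* = 25.8443.
Between Q* and Q_m the wedge SMC − demand runs linearly from 0 to MEC(Q_m), so the loss is a triangle.
DWL = ½ × 8.3106 × 35.2369 = 146.4199.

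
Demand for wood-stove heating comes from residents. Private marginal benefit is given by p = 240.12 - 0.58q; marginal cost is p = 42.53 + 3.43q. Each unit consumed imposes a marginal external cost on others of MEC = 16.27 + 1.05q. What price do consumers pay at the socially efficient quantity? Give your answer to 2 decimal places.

Social marginal benefit = demand − MEC = 223.85 - 1.63q.
Set SMB = MC: 223.85 - 1.63q = 42.53 + 3.43q → q* = 35.8340.
Consumer price on the demand curve at q*: 240.12 − 0.58×35.8340 = 219.3363.

P = 219.34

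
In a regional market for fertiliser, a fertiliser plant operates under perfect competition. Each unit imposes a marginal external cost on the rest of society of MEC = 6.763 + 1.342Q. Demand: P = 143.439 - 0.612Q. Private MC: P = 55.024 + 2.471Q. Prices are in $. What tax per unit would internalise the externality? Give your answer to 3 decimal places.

tax = $31.526 per unit

Social marginal cost = private MC + MEC = 61.787 + 3.813Q.
Set SMC = demand: 61.787 + 3.813Q = 143.439 - 0.612Q → Q* = 18.4524.
The Pigouvian tax equals MEC at Q*: 6.763 + 1.342×18.4524 = 31.5261.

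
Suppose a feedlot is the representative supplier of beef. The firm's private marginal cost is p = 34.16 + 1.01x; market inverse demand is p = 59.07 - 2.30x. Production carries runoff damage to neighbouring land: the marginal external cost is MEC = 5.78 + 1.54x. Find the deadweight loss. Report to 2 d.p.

DWL = 31.10

Market equilibrium (private): 34.16 + 1.01x = 59.07 - 2.30x → x_m = 7.5257.
Social marginal cost = private MC + MEC = 39.94 + 2.55x.
Set SMC = demand: 39.94 + 2.55x = 59.07 - 2.30x → x* = 3.9443.
The welfare-loss triangle has base |x_m − x*| and height MEC(x_m) (the vertical gap between SMC and demand is zero at x* and MEC at x_m).
DWL = ½ × 3.5814 × 17.3695 = 31.1036.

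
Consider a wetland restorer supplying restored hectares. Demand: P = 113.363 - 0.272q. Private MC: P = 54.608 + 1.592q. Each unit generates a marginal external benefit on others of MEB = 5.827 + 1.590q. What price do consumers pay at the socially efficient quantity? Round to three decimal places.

Social marginal cost = private MC − MEB = 48.781 + 0.002q.
Set SMC = demand: 48.781 + 0.002q = 113.363 - 0.272q → q* = 235.7007.
Consumer price on the demand curve at q*: 113.363 − 0.272×235.7007 = 49.2524.

P = 49.252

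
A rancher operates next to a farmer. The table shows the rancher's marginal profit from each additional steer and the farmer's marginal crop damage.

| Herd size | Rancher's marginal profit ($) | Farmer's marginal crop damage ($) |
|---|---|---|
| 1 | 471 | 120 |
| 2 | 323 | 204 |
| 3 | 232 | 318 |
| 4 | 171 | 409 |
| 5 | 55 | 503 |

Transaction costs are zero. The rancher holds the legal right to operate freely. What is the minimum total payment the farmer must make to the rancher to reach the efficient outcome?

Left alone the rancher would choose level 5 (marginal profit stays positive).
Efficient level: k* = 2 (marginal profit ≥ marginal crop damage through 2).
The farmer must at least cover the rancher's forgone profit from cutting 5→2: 232 + 171 + 55 = 458.

$458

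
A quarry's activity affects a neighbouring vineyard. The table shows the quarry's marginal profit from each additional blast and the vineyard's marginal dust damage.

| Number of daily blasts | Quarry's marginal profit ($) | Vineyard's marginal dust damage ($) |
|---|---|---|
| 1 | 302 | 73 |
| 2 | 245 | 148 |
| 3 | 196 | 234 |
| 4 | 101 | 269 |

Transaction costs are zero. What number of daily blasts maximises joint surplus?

2

Bargaining reaches the level where marginal profit last exceeds marginal dust damage.
That holds through level 2 (245 ≥ 148) but not at 3 (196 < 234).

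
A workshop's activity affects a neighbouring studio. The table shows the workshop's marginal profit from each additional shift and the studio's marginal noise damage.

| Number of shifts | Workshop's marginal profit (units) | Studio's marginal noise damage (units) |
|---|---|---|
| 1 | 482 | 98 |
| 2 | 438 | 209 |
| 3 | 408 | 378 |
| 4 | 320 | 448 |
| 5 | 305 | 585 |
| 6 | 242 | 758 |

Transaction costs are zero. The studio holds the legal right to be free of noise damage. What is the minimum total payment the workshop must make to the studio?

Efficient level: marginal profit ≥ marginal noise damage through level 3, so k* = 3.
With the studio holding the right, the workshop must at least compensate total damage at k*: 98 + 209 + 378 = 685.

685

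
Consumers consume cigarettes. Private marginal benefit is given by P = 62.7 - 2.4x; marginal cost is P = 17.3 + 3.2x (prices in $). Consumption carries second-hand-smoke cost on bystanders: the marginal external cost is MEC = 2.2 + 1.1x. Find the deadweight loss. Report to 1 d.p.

DWL = $9.2

Market equilibrium (private): 17.3 + 3.2x = 62.7 - 2.4x → x_m = 8.1071.
Social marginal benefit = demand − MEC = 60.5 - 3.5x.
Set SMB = MC: 60.5 - 3.5x = 17.3 + 3.2x → x* = 6.4478.
Height of the DWL triangle at x_m is MC(x_m) − SMB(x_m) = MEC(x_m) = 11.1179.
DWL = ½ × 1.6593 × 11.1179 = 9.2240.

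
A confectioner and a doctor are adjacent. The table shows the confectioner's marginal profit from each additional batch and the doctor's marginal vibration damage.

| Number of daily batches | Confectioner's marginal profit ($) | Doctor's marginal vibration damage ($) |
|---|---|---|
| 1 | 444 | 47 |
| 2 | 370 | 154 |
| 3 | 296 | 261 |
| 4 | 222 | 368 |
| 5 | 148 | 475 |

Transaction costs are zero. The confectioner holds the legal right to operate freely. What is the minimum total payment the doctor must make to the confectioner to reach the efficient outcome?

$370

Left alone the confectioner would choose level 5 (marginal profit stays positive).
Efficient level: k* = 3 (marginal profit ≥ marginal vibration damage through 3).
The doctor must at least cover the confectioner's forgone profit from cutting 5→3: 222 + 148 = 370.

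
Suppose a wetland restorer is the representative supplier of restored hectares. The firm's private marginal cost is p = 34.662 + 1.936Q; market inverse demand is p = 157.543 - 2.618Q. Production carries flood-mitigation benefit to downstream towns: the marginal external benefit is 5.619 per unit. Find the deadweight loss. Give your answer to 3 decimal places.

Market equilibrium (private): 34.662 + 1.936Q = 157.543 - 2.618Q → Q_m = 26.9831.
Social marginal cost = private MC − MEB = 29.043 + 1.936Q.
Set SMC = demand: 29.043 + 1.936Q = 157.543 - 2.618Q → Q* = 28.2170.
Height of the DWL triangle at Q_m is demand(Q_m) − SMC(Q_m) = MEB(Q_m) = 5.6190.
DWL = ½ × 1.2339 × 5.6190 = 3.4666.

DWL = 3.467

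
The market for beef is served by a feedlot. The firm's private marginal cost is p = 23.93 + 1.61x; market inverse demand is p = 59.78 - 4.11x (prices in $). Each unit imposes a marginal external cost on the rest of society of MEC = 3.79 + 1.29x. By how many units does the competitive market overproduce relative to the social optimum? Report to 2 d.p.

Market equilibrium (private): 23.93 + 1.61x = 59.78 - 4.11x → x_m = 6.2675.
Social marginal cost = private MC + MEC = 27.72 + 2.90x.
Set SMC = demand: 27.72 + 2.90x = 59.78 - 4.11x → x* = 4.5735.
Gap = |6.2675 − 4.5735| = 1.6940.

1.69 units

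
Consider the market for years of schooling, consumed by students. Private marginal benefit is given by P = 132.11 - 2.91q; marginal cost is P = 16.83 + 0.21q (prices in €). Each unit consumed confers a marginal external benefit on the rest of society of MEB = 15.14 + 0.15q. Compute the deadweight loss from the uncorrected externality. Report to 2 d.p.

DWL = €72.01

Market equilibrium (private): 16.83 + 0.21q = 132.11 - 2.91q → q_m = 36.9487.
Social marginal benefit = demand + MEB = 147.25 - 2.76q.
Set SMB = MC: 147.25 - 2.76q = 16.83 + 0.21q → q* = 43.9125.
Height of the DWL triangle at q_m is SMB(q_m) − MC(q_m) = MEB(q_m) = 20.6823.
DWL = ½ × 6.9638 × 20.6823 = 72.0137.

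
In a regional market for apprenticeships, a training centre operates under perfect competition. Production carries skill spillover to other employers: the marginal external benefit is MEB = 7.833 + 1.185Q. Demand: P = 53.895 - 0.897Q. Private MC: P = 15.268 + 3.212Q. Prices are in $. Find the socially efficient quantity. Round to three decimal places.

Q* = 15.889

Social marginal cost = private MC − MEB = 7.435 + 2.027Q.
Set SMC = demand: 7.435 + 2.027Q = 53.895 - 0.897Q → Q* = 15.8892.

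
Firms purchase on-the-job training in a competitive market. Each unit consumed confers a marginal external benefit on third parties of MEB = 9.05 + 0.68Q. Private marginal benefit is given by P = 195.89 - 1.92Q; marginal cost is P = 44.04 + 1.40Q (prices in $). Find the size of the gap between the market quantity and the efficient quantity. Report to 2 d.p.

Market equilibrium (private): 44.04 + 1.40Q = 195.89 - 1.92Q → Q_m = 45.7380.
Social marginal benefit = demand + MEB = 204.94 - 1.24Q.
Set SMB = MC: 204.94 - 1.24Q = 44.04 + 1.40Q → Q* = 60.9470.
Gap = |45.7380 − 60.9470| = 15.2090.

15.21 units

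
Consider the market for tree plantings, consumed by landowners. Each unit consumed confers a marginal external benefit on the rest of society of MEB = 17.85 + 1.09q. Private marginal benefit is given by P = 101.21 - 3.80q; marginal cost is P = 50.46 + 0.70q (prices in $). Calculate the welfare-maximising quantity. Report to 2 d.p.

Social marginal benefit = demand + MEB = 119.06 - 2.71q.
Set SMB = MC: 119.06 - 2.71q = 50.46 + 0.70q → q* = 20.1173.

q* = 20.12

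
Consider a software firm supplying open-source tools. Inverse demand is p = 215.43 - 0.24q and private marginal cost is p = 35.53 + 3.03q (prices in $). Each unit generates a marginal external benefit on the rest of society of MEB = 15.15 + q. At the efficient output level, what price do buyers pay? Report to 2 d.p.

Social marginal cost = private MC − MEB = 20.38 + 2.03q.
Set SMC = demand: 20.38 + 2.03q = 215.43 - 0.24q → q* = 85.9251.
Consumer price on the demand curve at q*: 215.43 − 0.24×85.9251 = 194.8080.

P = $194.81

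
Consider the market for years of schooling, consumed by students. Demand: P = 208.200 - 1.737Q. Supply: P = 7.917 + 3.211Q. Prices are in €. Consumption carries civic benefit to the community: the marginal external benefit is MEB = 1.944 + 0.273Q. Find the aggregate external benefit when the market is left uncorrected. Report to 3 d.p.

€302.335

Market equilibrium (private): 7.917 + 3.211Q = 208.200 - 1.737Q → Q_m = 40.4776.
Total external benefit = ∫₀^{Q_m} (1.944 + 0.273Q) dQ = 1.944×40.4776 + ½×0.273×40.4776² = 302.3350.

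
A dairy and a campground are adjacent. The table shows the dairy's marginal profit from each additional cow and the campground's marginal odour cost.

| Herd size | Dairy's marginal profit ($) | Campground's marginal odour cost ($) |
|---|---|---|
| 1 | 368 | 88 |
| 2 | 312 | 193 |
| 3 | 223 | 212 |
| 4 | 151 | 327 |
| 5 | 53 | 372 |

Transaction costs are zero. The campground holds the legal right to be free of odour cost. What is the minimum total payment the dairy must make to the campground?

$493

Efficient level: marginal profit ≥ marginal odour cost through level 3, so k* = 3.
With the campground holding the right, the dairy must at least compensate total damage at k*: 88 + 193 + 212 = 493.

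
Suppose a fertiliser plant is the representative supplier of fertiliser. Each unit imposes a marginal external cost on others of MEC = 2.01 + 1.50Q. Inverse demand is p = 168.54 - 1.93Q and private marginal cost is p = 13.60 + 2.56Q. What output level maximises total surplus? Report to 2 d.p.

Social marginal cost = private MC + MEC = 15.61 + 4.06Q.
Set SMC = demand: 15.61 + 4.06Q = 168.54 - 1.93Q → Q* = 25.5309.

Q* = 25.53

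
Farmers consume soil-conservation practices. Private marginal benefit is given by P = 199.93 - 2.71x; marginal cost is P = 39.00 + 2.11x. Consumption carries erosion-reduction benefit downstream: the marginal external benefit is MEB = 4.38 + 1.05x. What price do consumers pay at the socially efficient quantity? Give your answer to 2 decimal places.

Social marginal benefit = demand + MEB = 204.31 - 1.66x.
Set SMB = MC: 204.31 - 1.66x = 39.00 + 2.11x → x* = 43.8488.
Consumer price on the demand curve at x*: 199.93 − 2.71×43.8488 = 81.0998.

P = 81.10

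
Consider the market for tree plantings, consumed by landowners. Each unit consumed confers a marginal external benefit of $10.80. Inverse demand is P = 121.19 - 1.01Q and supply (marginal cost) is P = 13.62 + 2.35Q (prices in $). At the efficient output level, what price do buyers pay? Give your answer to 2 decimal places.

P = $85.61

Social marginal benefit = demand + MEB = 131.99 - 1.01Q.
Set SMB = MC: 131.99 - 1.01Q = 13.62 + 2.35Q → Q* = 35.2292.
Consumer price on the demand curve at Q*: 121.19 − 1.01×35.2292 = 85.6085.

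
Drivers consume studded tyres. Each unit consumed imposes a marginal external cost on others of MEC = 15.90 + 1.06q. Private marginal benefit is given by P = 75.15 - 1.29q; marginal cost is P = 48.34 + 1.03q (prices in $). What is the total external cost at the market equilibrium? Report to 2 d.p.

Market equilibrium (private): 48.34 + 1.03q = 75.15 - 1.29q → q_m = 11.5560.
Total external cost = ∫₀^{q_m} (15.90 + 1.06q) dq = 15.90×11.5560 + ½×1.06×11.5560² = 254.5172.

$254.52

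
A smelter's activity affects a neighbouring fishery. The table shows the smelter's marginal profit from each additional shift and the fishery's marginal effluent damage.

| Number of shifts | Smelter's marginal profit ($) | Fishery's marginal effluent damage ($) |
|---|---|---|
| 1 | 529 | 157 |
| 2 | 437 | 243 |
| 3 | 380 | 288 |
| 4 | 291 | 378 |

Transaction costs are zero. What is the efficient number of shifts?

3

Bargaining reaches the level where marginal profit last exceeds marginal effluent damage.
That holds through level 3 (380 ≥ 288) but not at 4 (291 < 378).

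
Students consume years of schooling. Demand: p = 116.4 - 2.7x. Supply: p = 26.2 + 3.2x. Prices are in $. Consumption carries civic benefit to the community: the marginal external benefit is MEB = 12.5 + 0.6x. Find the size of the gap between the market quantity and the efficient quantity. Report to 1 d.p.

Market equilibrium (private): 26.2 + 3.2x = 116.4 - 2.7x → x_m = 15.2881.
Social marginal benefit = demand + MEB = 128.9 - 2.1x.
Set SMB = MC: 128.9 - 2.1x = 26.2 + 3.2x → x* = 19.3774.
Gap = |15.2881 − 19.3774| = 4.0893.

4.1 units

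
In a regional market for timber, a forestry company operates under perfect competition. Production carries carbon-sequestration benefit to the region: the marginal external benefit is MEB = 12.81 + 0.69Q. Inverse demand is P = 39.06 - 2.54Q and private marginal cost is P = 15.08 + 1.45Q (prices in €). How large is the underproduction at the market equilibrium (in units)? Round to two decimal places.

5.14 units

Market equilibrium (private): 15.08 + 1.45Q = 39.06 - 2.54Q → Q_m = 6.0100.
Social marginal cost = private MC − MEB = 2.27 + 0.76Q.
Set SMC = demand: 2.27 + 0.76Q = 39.06 - 2.54Q → Q* = 11.1485.
Gap = |6.0100 − 11.1485| = 5.1385.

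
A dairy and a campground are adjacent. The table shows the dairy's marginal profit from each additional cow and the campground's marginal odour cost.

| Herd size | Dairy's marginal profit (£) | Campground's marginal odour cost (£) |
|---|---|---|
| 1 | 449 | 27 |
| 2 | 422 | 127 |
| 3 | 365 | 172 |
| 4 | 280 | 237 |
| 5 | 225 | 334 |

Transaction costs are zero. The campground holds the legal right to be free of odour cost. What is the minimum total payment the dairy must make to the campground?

£563

Efficient level: marginal profit ≥ marginal odour cost through level 4, so k* = 4.
With the campground holding the right, the dairy must at least compensate total damage at k*: 27 + 127 + 172 + 237 = 563.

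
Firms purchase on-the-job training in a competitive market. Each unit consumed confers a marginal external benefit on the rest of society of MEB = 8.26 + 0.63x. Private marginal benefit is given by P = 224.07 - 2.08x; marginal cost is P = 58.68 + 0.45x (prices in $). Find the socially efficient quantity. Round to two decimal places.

x* = 91.39

Social marginal benefit = demand + MEB = 232.33 - 1.45x.
Set SMB = MC: 232.33 - 1.45x = 58.68 + 0.45x → x* = 91.3947.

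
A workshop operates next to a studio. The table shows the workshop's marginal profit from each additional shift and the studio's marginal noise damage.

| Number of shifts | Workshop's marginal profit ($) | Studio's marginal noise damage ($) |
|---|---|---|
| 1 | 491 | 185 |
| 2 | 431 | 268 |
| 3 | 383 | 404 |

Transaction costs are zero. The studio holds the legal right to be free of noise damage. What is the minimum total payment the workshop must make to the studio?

Efficient level: marginal profit ≥ marginal noise damage through level 2, so k* = 2.
With the studio holding the right, the workshop must at least compensate total damage at k*: 185 + 268 = 453.

$453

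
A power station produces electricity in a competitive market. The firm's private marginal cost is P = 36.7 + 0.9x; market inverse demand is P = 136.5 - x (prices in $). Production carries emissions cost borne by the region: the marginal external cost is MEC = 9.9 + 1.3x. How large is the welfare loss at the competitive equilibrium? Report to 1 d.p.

DWL = $955.1

Market equilibrium (private): 36.7 + 0.9x = 136.5 - x → x_m = 52.5263.
Social marginal cost = private MC + MEC = 46.6 + 2.2x.
Set SMC = demand: 46.6 + 2.2x = 136.5 - x → x* = 28.0938.
The welfare-loss triangle has base |x_m − x*| and height MEC(x_m) (the vertical gap between SMC and demand is zero at x* and MEC at x_m).
DWL = ½ × 24.4325 × 78.1842 = 955.1177.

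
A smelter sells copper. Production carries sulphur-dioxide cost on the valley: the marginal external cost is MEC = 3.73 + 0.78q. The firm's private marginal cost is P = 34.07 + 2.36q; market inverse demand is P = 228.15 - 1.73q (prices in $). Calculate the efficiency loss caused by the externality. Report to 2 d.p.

Market equilibrium (private): 34.07 + 2.36q = 228.15 - 1.73q → q_m = 47.4523.
Social marginal cost = private MC + MEC = 37.80 + 3.14q.
Set SMC = demand: 37.80 + 3.14q = 228.15 - 1.73q → q* = 39.0862.
The loss is the area between SMC and demand from q* to q_m; with linear curves that's a triangle of height MEC(q_m).
DWL = ½ × 8.3661 × 40.7428 = 170.4292.

DWL = $170.43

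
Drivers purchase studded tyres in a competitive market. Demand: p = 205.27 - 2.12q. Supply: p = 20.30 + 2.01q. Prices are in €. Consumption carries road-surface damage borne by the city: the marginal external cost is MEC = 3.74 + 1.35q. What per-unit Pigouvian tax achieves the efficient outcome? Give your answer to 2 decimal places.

Social marginal benefit = demand − MEC = 201.53 - 3.47q.
Set SMB = MC: 201.53 - 3.47q = 20.30 + 2.01q → q* = 33.0712.
The Pigouvian tax equals MEC at q*: 3.74 + 1.35×33.0712 = 48.3861.

tax = €48.39 per unit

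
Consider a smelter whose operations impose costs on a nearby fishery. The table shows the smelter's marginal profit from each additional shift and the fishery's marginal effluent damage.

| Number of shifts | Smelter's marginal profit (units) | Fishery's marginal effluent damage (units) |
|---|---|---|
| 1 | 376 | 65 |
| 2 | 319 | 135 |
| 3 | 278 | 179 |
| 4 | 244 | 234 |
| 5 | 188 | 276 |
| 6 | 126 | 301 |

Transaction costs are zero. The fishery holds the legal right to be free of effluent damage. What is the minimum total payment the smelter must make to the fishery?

613

Efficient level: marginal profit ≥ marginal effluent damage through level 4, so k* = 4.
With the fishery holding the right, the smelter must at least compensate total damage at k*: 65 + 135 + 179 + 234 = 613.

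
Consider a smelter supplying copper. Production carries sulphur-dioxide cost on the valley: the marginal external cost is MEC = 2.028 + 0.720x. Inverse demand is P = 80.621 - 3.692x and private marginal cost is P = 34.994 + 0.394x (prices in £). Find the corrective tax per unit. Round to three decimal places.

tax = £8.560 per unit

Social marginal cost = private MC + MEC = 37.022 + 1.114x.
Set SMC = demand: 37.022 + 1.114x = 80.621 - 3.692x → x* = 9.0718.
The Pigouvian tax equals MEC at x*: 2.028 + 0.720×9.0718 = 8.5597.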